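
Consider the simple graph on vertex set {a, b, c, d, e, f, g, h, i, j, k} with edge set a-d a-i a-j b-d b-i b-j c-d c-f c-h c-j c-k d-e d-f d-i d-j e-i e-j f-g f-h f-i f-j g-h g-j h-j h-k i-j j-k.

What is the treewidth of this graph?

A width-3 tree decomposition is:
Bags: B1 = {c, f, h, j}  B2 = {c, d, f, j}  B3 = {d, f, i, j}  B4 = {d, e, i, j}  B5 = {c, h, j, k}  B6 = {a, d, i, j}  B7 = {b, d, i, j}  B8 = {f, g, h, j}
Tree: B1–B2, B2–B3, B3–B4, B1–B5, B4–B6, B6–B7, B1–B8
Each bag holds 4 vertices, so the decomposition has width 3, which upper-bounds the treewidth. Conversely, {c, d, f, j} is a clique of size 4, and the vertices of any clique must share a bag in every tree decomposition; so some bag has ≥ 4 vertices and tw(G) ≥ 3. The upper and lower bounds meet at 3, so that is the treewidth.

3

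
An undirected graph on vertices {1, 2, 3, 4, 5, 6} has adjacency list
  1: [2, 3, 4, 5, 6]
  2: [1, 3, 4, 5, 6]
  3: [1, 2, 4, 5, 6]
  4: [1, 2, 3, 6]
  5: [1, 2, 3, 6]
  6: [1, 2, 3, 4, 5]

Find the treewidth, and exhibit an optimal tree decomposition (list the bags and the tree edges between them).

Every bag has size at most 5, so the width is 5 − 1 = 4 and tw(G) ≤ 4. On the other hand G contains the 5-clique {1, 2, 3, 4, 6}. A clique must lie in a single bag of any decomposition, so no decomposition can have width below 4. Therefore the treewidth is 4.

Treewidth 4.
Bags: B1 = {1, 2, 3, 4, 6}  B2 = {1, 2, 3, 5, 6}
Tree: B1–B2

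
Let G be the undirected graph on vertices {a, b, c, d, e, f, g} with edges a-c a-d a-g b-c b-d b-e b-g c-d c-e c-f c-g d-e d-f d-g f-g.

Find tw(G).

A width-3 tree decomposition is:
Bags: B1 = {b, c, d, g}  B2 = {c, d, f, g}  B3 = {b, c, d, e}  B4 = {a, c, d, g}
Tree: B1–B2, B1–B3, B1–B4
Every bag has size at most 4, so the width is 4 − 1 = 3 and tw(G) ≤ 3. For the lower bound, the 4 vertices {c, d, f, g} are pairwise adjacent, and any tree decomposition puts a clique entirely inside one bag — forcing width ≥ 3. Therefore the treewidth is 3.

3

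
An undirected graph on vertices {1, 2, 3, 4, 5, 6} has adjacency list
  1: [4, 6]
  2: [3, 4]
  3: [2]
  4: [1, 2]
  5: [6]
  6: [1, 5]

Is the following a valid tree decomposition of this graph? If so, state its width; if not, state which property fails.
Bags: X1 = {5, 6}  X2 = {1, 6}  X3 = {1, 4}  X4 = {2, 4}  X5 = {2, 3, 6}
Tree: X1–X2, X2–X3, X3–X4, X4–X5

A tree decomposition must satisfy three properties: every vertex lies in some bag; for every edge, both endpoints lie together in some bag; and for every vertex, the bags containing it form a connected subtree. Here bags containing vertex 6 are not connected in the tree, so the decomposition is invalid.

No — bags containing vertex 6 are not connected in the tree.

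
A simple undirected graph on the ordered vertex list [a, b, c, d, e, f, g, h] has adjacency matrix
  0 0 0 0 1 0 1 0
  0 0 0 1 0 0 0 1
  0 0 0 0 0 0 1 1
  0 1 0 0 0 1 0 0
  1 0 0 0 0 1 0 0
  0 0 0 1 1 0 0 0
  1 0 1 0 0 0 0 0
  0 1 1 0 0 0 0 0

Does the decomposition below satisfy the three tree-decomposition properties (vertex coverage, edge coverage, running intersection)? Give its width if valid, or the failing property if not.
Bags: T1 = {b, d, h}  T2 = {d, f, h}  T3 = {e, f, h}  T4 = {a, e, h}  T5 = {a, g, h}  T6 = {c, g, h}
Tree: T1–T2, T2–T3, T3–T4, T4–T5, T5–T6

Yes; width 2.

Every vertex of G appears in some bag (union = {a, b, c, d, e, f, g, h}); every edge is covered by a bag; and for each vertex v the set of bags containing v is connected in the bag tree. The decomposition is therefore valid. The largest bag has 3 vertices, so the width is 2.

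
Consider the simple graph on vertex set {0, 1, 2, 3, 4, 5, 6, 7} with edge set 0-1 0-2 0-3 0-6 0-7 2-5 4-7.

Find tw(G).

A width-1 tree decomposition is:
Bags: B1 = {0, 6}  B2 = {0, 2}  B3 = {0, 7}  B4 = {4, 7}  B5 = {0, 1}  B6 = {0, 3}  B7 = {2, 5}
Tree: B1–B2, B2–B3, B3–B4, B2–B5, B3–B6, B2–B7
Each bag holds 2 vertices, so the decomposition has width 1, which upper-bounds the treewidth. Any graph with an edge has treewidth ≥ 1, and G has the edge 0–6. The upper and lower bounds meet at 1, so that is the treewidth.

1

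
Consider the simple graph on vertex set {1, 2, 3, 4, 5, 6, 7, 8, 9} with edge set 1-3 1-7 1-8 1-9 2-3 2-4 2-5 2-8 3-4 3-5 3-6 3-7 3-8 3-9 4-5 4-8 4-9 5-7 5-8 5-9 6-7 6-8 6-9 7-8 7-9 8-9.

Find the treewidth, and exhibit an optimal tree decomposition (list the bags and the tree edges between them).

Every bag has size at most 5, so the width is 5 − 1 = 4 and tw(G) ≤ 4. On the other hand G contains the 5-clique {3, 4, 5, 8, 9}. A clique must lie in a single bag of any decomposition, so no decomposition can have width below 4. Combining the bounds, tw(G) = 4.

Treewidth 4.
Bags: B1 = {2, 3, 4, 5, 8}  B2 = {3, 4, 5, 8, 9}  B3 = {3, 5, 7, 8, 9}  B4 = {3, 6, 7, 8, 9}  B5 = {1, 3, 7, 8, 9}
Tree: B1–B2, B2–B3, B3–B4, B3–B5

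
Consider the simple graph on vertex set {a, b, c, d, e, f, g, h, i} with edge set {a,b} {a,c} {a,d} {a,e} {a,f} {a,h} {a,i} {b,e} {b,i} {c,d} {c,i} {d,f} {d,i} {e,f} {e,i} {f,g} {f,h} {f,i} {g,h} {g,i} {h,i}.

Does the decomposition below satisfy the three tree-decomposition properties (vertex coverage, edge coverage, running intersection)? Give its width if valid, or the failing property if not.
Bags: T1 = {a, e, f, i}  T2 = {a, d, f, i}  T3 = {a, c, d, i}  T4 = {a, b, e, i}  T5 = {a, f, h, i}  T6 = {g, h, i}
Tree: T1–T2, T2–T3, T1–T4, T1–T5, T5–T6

A tree decomposition must satisfy three properties: every vertex lies in some bag; for every edge, both endpoints lie together in some bag; and for every vertex, the bags containing it form a connected subtree. Here edge (f,g) lies in no bag, so the decomposition is invalid.

No — edge (f,g) lies in no bag.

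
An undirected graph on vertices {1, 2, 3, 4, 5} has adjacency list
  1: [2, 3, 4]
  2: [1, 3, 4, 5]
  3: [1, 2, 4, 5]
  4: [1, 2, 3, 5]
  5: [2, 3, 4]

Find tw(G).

3

A width-3 tree decomposition is:
Bags: B1 = {2, 3, 4, 5}  B2 = {1, 2, 3, 4}
Tree: B1–B2
Every bag has size at most 4, so the width is 4 − 1 = 3 and tw(G) ≤ 3. For the lower bound, the 4 vertices {1, 2, 3, 4} are pairwise adjacent, and any tree decomposition puts a clique entirely inside one bag — forcing width ≥ 3. Hence tw(G) = 3 exactly.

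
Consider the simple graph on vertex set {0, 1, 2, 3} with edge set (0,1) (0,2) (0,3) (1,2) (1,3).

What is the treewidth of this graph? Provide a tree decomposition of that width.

Treewidth 2.
Bags: B1 = {0, 1, 2}  B2 = {0, 1, 3}
Tree: B1–B2

The largest bag has 3 vertices, giving width 2; this decomposition certifies tw(G) ≤ 2. For the lower bound, the 3 vertices {0, 1, 2} are pairwise adjacent, and any tree decomposition puts a clique entirely inside one bag — forcing width ≥ 2. Hence tw(G) = 2 exactly.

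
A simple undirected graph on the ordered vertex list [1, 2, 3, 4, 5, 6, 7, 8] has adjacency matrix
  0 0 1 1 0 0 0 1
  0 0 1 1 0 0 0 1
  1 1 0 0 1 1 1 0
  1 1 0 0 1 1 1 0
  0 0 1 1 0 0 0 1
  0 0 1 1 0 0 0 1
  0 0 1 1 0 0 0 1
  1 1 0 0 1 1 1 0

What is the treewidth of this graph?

3

A width-3 tree decomposition is:
Bags: B1 = {3, 4, 5, 8}  B2 = {1, 3, 4, 8}  B3 = {3, 4, 7, 8}  B4 = {2, 3, 4, 8}  B5 = {3, 4, 6, 8}
Tree: B1–B2, B2–B3, B3–B4, B4–B5
The largest bag has 4 vertices, giving width 3; this decomposition certifies tw(G) ≤ 3. For the lower bound: the 4 vertex sets {3,5}, {1,8}, {4}, {7} are disjoint, each induces a connected subgraph, and every pair is joined by at least one edge of G. Contracting each set to a single vertex therefore yields K_{4} as a minor, and since treewidth is minor-monotone, tw(G) ≥ tw(K_{4}) = 3. Combining the bounds, tw(G) = 3.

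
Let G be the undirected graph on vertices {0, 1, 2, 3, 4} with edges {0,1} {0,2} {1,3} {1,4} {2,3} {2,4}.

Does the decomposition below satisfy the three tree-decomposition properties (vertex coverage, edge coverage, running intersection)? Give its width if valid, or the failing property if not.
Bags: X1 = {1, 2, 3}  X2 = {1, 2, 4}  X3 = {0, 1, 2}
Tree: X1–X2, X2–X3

Vertex coverage: the bags together contain {0, 1, 2, 3, 4}, the full vertex set. Edge coverage: each edge of G has both endpoints in at least one bag. Running intersection: for every vertex, the bags containing it form a connected subtree. All three properties hold, so this is a valid tree decomposition of width max|bag| − 1 = 2, and hence tw(G) ≤ 2.

Yes; width 2.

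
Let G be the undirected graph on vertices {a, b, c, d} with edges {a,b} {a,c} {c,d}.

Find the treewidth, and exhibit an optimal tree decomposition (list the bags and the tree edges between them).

Treewidth 1.
Bags: B1 = {a, b}  B2 = {a, c}  B3 = {c, d}
Tree: B1–B2, B2–B3

The largest bag has 2 vertices, giving width 1; this decomposition certifies tw(G) ≤ 1. G has an edge, so its treewidth is at least 1. Combining the bounds, tw(G) = 1.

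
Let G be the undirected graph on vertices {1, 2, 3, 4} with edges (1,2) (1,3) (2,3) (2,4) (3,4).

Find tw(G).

A width-2 tree decomposition is:
Bags: B1 = {1, 2, 3}  B2 = {2, 3, 4}
Tree: B1–B2
The largest bag has 3 vertices, giving width 2; this decomposition certifies tw(G) ≤ 2. For the lower bound, the 3 vertices {1, 2, 3} are pairwise adjacent, and any tree decomposition puts a clique entirely inside one bag — forcing width ≥ 2. Combining the bounds, tw(G) = 2.

2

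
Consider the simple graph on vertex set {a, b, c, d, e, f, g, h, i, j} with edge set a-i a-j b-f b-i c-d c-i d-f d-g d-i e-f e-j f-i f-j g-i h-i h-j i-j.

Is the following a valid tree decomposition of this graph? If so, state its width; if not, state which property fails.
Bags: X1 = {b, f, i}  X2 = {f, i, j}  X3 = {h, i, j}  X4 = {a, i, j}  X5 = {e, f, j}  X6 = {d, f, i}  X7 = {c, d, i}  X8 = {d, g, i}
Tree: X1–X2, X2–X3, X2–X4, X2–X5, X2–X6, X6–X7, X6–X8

Yes; width 2.

Vertex coverage: the bags together contain {a, b, c, d, e, f, g, h, i, j}, the full vertex set. Edge coverage: each edge of G has both endpoints in at least one bag. Running intersection: for every vertex, the bags containing it form a connected subtree. All three properties hold, so this is a valid tree decomposition of width max|bag| − 1 = 2, and hence tw(G) ≤ 2.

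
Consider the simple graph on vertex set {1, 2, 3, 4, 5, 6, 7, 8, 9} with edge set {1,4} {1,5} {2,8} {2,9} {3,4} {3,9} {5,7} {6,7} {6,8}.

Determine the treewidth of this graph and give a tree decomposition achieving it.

Every bag has size at most 3, so the width is 3 − 1 = 2 and tw(G) ≤ 2. For the lower bound, G contains the cycle 1–5–7–6–8–2–9–3–4–1, so G is not a forest; only forests have treewidth ≤ 1, hence tw(G) ≥ 2. Combining the bounds, tw(G) = 2.

Treewidth 2.
One optimal decomposition is:
Bags: B1 = {1, 5, 7}  B2 = {1, 6, 7}  B3 = {1, 6, 8}  B4 = {1, 2, 8}  B5 = {1, 2, 9}  B6 = {1, 3, 9}  B7 = {1, 3, 4}
Tree: B1–B2, B2–B3, B3–B4, B4–B5, B5–B6, B6–B7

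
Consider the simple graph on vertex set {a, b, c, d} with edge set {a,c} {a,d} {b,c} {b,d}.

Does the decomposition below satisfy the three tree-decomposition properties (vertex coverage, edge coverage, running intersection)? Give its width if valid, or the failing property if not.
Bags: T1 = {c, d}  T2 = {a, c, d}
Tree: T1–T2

A tree decomposition must satisfy three properties: every vertex lies in some bag; for every edge, both endpoints lie together in some bag; and for every vertex, the bags containing it form a connected subtree. Here vertex b appears in no bag, so the decomposition is invalid.

No — vertex b appears in no bag.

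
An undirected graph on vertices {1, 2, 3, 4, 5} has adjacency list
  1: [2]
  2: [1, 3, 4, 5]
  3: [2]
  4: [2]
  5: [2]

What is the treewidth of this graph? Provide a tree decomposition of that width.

Each bag holds 2 vertices, so the decomposition has width 1, which upper-bounds the treewidth. Since G has at least one edge (e.g. 2–4), it is not an edgeless graph, so tw(G) ≥ 1. Therefore the treewidth is 1.

Treewidth 1.
One optimal decomposition is:
Bags: B1 = {2, 4}  B2 = {2, 3}  B3 = {2, 5}  B4 = {1, 2}
Tree: B1–B2, B2–B3, B1–B4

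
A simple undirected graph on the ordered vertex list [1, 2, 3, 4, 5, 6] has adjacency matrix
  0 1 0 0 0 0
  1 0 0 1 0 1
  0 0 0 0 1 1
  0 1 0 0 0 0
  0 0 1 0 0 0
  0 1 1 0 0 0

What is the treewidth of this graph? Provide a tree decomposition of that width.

Treewidth 1.
Bags: B1 = {2, 6}  B2 = {1, 2}  B3 = {2, 4}  B4 = {3, 6}  B5 = {3, 5}
Tree: B1–B2, B1–B3, B1–B4, B4–B5

Each bag holds 2 vertices, so the decomposition has width 1, which upper-bounds the treewidth. Any graph with an edge has treewidth ≥ 1, and G has the edge 2–6. Combining the bounds, tw(G) = 1.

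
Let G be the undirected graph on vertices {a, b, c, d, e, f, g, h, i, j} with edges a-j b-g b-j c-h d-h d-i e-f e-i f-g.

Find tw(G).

A width-1 tree decomposition is:
Bags: B1 = {c, h}  B2 = {d, h}  B3 = {d, i}  B4 = {e, i}  B5 = {e, f}  B6 = {f, g}  B7 = {b, g}  B8 = {b, j}  B9 = {a, j}
Tree: B1–B2, B2–B3, B3–B4, B4–B5, B5–B6, B6–B7, B7–B8, B8–B9
Each bag holds 2 vertices, so the decomposition has width 1, which upper-bounds the treewidth. G has an edge, so its treewidth is at least 1. Hence tw(G) = 1 exactly.

1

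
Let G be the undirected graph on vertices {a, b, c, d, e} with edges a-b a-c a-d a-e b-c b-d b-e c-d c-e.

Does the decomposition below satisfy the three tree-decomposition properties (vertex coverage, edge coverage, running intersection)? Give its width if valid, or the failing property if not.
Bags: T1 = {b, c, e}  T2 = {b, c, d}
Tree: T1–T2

No — vertex a appears in no bag.

A tree decomposition must satisfy three properties: every vertex lies in some bag; for every edge, both endpoints lie together in some bag; and for every vertex, the bags containing it form a connected subtree. Here vertex a appears in no bag, so the decomposition is invalid.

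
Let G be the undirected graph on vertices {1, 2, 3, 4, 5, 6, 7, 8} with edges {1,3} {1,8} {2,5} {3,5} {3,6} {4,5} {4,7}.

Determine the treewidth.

1

A width-1 tree decomposition is:
Bags: B1 = {3, 6}  B2 = {1, 3}  B3 = {3, 5}  B4 = {4, 5}  B5 = {4, 7}  B6 = {2, 5}  B7 = {1, 8}
Tree: B1–B2, B1–B3, B3–B4, B4–B5, B4–B6, B2–B7
The largest bag has 2 vertices, giving width 1; this decomposition certifies tw(G) ≤ 1. Since G has at least one edge (e.g. 3–6), it is not an edgeless graph, so tw(G) ≥ 1. The upper and lower bounds meet at 1, so that is the treewidth.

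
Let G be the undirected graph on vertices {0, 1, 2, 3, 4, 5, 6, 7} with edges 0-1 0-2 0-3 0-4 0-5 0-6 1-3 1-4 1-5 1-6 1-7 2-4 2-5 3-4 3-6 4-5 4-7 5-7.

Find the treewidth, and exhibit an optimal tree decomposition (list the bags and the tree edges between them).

Treewidth 3.
One optimal decomposition is:
Bags: B1 = {0, 1, 4, 5}  B2 = {0, 2, 4, 5}  B3 = {0, 1, 3, 4}  B4 = {0, 1, 3, 6}  B5 = {1, 4, 5, 7}
Tree: B1–B2, B1–B3, B3–B4, B1–B5

Each bag holds 4 vertices, so the decomposition has width 3, which upper-bounds the treewidth. On the other hand G contains the 4-clique {0, 1, 3, 4}. A clique must lie in a single bag of any decomposition, so no decomposition can have width below 3. Therefore the treewidth is 3.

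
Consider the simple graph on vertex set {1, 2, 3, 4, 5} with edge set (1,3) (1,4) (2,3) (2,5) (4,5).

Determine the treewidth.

A width-2 tree decomposition is:
Bags: B1 = {2, 3, 5}  B2 = {1, 3, 5}  B3 = {1, 4, 5}
Tree: B1–B2, B2–B3
Each bag holds 3 vertices, so the decomposition has width 2, which upper-bounds the treewidth. The edges 5–2–3–1–4–5 form a cycle, so G is not a tree and its treewidth is at least 2. Therefore the treewidth is 2.

2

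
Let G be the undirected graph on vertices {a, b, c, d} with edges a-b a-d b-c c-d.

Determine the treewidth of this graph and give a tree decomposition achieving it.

Treewidth 2.
One such decomposition:
Bags: B1 = {a, b, d}  B2 = {b, c, d}
Tree: B1–B2

Every bag has size at most 3, so the width is 3 − 1 = 2 and tw(G) ≤ 2. Since b–a–d–c–b is a cycle in G, G is not acyclic. Forests are exactly the graphs of treewidth ≤ 1, so tw(G) ≥ 2. Combining the bounds, tw(G) = 2.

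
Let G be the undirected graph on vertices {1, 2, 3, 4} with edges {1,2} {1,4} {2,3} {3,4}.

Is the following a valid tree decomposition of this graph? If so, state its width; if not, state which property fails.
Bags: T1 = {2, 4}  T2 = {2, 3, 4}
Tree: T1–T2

No — vertex 1 appears in no bag.

A tree decomposition must satisfy three properties: every vertex lies in some bag; for every edge, both endpoints lie together in some bag; and for every vertex, the bags containing it form a connected subtree. Here vertex 1 appears in no bag, so the decomposition is invalid.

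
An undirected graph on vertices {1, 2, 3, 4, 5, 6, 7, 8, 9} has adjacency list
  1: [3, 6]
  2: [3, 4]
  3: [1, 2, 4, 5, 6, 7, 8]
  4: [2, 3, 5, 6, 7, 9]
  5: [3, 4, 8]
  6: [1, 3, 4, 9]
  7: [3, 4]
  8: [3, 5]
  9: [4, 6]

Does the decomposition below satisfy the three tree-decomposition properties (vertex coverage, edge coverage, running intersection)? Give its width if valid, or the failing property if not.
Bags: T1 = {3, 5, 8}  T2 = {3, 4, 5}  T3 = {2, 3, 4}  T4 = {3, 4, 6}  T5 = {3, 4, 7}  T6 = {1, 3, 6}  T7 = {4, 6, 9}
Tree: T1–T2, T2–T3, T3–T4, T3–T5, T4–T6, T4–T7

Checking the three conditions: (i) the bags cover all of {1, 2, 3, 4, 5, 6, 7, 8, 9}; (ii) for each edge, some bag contains both endpoints; (iii) the bags containing any fixed vertex form a subtree. All hold, so the decomposition is valid with width 3 − 1 = 2.

Yes; width 2.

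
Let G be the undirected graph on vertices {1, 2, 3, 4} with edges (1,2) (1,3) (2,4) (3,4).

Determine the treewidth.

2

A width-2 tree decomposition is:
Bags: B1 = {1, 3, 4}  B2 = {1, 2, 4}
Tree: B1–B2
Every bag has size at most 3, so the width is 3 − 1 = 2 and tw(G) ≤ 2. The edges 1–3–4–2–1 form a cycle, so G is not a tree and its treewidth is at least 2. Therefore the treewidth is 2.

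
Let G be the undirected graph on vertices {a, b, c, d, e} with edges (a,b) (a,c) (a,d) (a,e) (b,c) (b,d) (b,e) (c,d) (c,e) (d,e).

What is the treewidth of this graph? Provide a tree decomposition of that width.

With just one bag of size 5, the width is 5 − 1 = 4, so tw(G) ≤ 4. Conversely, {a, b, c, d, e} is a clique of size 5, and the vertices of any clique must share a bag in every tree decomposition; so some bag has ≥ 5 vertices and tw(G) ≥ 4. Combining the bounds, tw(G) = 4.

Treewidth 4.
One such decomposition:
Bags: B1 = {a, b, c, d, e}
Tree: (single bag)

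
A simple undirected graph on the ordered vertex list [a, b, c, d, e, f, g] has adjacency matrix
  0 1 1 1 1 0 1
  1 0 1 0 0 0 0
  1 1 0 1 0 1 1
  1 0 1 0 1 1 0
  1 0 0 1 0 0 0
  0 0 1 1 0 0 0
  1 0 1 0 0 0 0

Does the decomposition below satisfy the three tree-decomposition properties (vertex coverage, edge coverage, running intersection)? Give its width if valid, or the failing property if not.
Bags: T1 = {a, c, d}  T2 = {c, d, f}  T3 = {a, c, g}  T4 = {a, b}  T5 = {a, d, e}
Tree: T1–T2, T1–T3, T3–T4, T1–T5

No — edge (c,b) lies in no bag.

A tree decomposition must satisfy three properties: every vertex lies in some bag; for every edge, both endpoints lie together in some bag; and for every vertex, the bags containing it form a connected subtree. Here edge (c,b) lies in no bag, so the decomposition is invalid.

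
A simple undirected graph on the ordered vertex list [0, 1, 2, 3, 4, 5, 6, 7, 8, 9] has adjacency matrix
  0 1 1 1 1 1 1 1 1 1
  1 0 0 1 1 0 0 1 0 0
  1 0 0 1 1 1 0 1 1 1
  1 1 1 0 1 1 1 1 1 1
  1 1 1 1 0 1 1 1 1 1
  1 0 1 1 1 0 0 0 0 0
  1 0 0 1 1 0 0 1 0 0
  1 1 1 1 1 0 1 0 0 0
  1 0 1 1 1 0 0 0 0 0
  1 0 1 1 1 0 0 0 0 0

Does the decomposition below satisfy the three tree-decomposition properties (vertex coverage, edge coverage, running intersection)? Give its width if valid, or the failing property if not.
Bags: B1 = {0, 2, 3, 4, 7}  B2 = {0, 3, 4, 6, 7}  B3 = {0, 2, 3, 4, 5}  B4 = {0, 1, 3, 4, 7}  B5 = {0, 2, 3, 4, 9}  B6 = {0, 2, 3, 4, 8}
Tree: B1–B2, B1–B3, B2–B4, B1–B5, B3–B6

Yes; width 4.

Checking the three conditions: (i) the bags cover all of {0, 1, 2, 3, 4, 5, 6, 7, 8, 9}; (ii) for each edge, some bag contains both endpoints; (iii) the bags containing any fixed vertex form a subtree. All hold, so the decomposition is valid with width 5 − 1 = 4.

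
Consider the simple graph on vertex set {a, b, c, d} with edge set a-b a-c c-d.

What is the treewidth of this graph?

1

A width-1 tree decomposition is:
Bags: B1 = {a, b}  B2 = {a, c}  B3 = {c, d}
Tree: B1–B2, B2–B3
Each bag holds 2 vertices, so the decomposition has width 1, which upper-bounds the treewidth. Any graph with an edge has treewidth ≥ 1, and G has the edge b–a. Therefore the treewidth is 1.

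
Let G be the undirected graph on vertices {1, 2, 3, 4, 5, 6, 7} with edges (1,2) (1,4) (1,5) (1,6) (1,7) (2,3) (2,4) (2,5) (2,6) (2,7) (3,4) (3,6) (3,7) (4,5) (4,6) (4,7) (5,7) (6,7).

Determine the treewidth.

4

A width-4 tree decomposition is:
Bags: B1 = {1, 2, 4, 6, 7}  B2 = {1, 2, 4, 5, 7}  B3 = {2, 3, 4, 6, 7}
Tree: B1–B2, B1–B3
Each bag holds 5 vertices, so the decomposition has width 4, which upper-bounds the treewidth. For the lower bound, the 5 vertices {1, 2, 4, 5, 7} are pairwise adjacent, and any tree decomposition puts a clique entirely inside one bag — forcing width ≥ 4. Combining the bounds, tw(G) = 4.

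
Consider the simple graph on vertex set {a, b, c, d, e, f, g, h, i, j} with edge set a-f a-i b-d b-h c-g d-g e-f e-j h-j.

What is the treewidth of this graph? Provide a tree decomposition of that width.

Treewidth 1.
One optimal decomposition is:
Bags: B1 = {c, g}  B2 = {d, g}  B3 = {b, d}  B4 = {b, h}  B5 = {h, j}  B6 = {e, j}  B7 = {e, f}  B8 = {a, f}  B9 = {a, i}
Tree: B1–B2, B2–B3, B3–B4, B4–B5, B5–B6, B6–B7, B7–B8, B8–B9

The largest bag has 2 vertices, giving width 1; this decomposition certifies tw(G) ≤ 1. G has an edge, so its treewidth is at least 1. Combining the bounds, tw(G) = 1.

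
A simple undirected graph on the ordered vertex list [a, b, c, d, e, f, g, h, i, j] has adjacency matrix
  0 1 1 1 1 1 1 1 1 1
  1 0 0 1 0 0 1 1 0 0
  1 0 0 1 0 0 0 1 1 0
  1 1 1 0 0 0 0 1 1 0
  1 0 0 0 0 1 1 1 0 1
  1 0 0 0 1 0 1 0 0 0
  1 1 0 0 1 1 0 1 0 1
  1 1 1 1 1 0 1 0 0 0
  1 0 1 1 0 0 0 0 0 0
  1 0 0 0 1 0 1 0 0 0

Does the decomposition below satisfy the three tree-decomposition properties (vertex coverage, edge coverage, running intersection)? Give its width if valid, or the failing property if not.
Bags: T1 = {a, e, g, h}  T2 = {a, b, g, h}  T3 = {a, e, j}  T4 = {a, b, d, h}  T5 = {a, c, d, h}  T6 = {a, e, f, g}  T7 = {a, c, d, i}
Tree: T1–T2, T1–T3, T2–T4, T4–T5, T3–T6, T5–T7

No — edge (g,j) lies in no bag.

A tree decomposition must satisfy three properties: every vertex lies in some bag; for every edge, both endpoints lie together in some bag; and for every vertex, the bags containing it form a connected subtree. Here edge (g,j) lies in no bag, so the decomposition is invalid.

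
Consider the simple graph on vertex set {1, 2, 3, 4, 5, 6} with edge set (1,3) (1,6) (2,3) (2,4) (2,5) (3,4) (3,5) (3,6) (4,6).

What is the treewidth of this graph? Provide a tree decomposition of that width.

Treewidth 2.
One optimal decomposition is:
Bags: B1 = {2, 3, 4}  B2 = {3, 4, 6}  B3 = {2, 3, 5}  B4 = {1, 3, 6}
Tree: B1–B2, B1–B3, B2–B4

Every bag has size at most 3, so the width is 3 − 1 = 2 and tw(G) ≤ 2. For the lower bound, the 3 vertices {1, 3, 6} are pairwise adjacent, and any tree decomposition puts a clique entirely inside one bag — forcing width ≥ 2. Combining the bounds, tw(G) = 2.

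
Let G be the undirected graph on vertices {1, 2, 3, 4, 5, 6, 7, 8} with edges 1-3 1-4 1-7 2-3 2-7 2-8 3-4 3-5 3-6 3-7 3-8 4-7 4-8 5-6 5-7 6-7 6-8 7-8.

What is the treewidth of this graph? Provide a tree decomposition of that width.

Treewidth 3.
Bags: B1 = {3, 6, 7, 8}  B2 = {3, 4, 7, 8}  B3 = {1, 3, 4, 7}  B4 = {2, 3, 7, 8}  B5 = {3, 5, 6, 7}
Tree: B1–B2, B2–B3, B1–B4, B1–B5

Each bag holds 4 vertices, so the decomposition has width 3, which upper-bounds the treewidth. For the lower bound, the 4 vertices {2, 3, 7, 8} are pairwise adjacent, and any tree decomposition puts a clique entirely inside one bag — forcing width ≥ 3. The upper and lower bounds meet at 3, so that is the treewidth.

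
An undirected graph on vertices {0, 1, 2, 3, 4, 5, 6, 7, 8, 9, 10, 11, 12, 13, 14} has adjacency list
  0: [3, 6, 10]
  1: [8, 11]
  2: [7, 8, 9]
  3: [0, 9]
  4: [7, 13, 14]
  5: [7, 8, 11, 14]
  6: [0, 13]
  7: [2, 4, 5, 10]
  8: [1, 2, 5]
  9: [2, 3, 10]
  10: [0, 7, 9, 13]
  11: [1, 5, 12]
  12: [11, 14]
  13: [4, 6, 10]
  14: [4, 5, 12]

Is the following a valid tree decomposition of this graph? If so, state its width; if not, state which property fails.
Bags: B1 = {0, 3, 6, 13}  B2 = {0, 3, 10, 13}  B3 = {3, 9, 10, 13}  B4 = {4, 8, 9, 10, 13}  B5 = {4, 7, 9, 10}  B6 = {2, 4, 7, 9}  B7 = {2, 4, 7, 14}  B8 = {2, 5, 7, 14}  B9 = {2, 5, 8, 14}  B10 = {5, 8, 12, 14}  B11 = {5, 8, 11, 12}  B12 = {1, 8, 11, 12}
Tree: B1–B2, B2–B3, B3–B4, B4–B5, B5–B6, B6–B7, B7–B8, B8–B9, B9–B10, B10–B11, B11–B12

A tree decomposition must satisfy three properties: every vertex lies in some bag; for every edge, both endpoints lie together in some bag; and for every vertex, the bags containing it form a connected subtree. Here bags containing vertex 8 are not connected in the tree, so the decomposition is invalid.

No — bags containing vertex 8 are not connected in the tree.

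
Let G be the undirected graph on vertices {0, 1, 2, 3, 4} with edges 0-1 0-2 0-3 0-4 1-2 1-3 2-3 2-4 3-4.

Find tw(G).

3

A width-3 tree decomposition is:
Bags: B1 = {0, 2, 3, 4}  B2 = {0, 1, 2, 3}
Tree: B1–B2
Every bag has size at most 4, so the width is 4 − 1 = 3 and tw(G) ≤ 3. Conversely, {0, 1, 2, 3} is a clique of size 4, and the vertices of any clique must share a bag in every tree decomposition; so some bag has ≥ 4 vertices and tw(G) ≥ 3. Hence tw(G) = 3 exactly.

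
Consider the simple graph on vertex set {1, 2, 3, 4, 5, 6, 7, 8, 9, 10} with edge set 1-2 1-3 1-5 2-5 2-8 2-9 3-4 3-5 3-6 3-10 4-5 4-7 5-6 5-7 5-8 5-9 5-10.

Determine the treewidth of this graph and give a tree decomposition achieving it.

Treewidth 2.
Bags: B1 = {3, 4, 5}  B2 = {1, 3, 5}  B3 = {3, 5, 10}  B4 = {3, 5, 6}  B5 = {1, 2, 5}  B6 = {2, 5, 9}  B7 = {4, 5, 7}  B8 = {2, 5, 8}
Tree: B1–B2, B1–B3, B1–B4, B2–B5, B5–B6, B1–B7, B5–B8

The largest bag has 3 vertices, giving width 2; this decomposition certifies tw(G) ≤ 2. On the other hand G contains the 3-clique {2, 5, 8}. A clique must lie in a single bag of any decomposition, so no decomposition can have width below 2. Therefore the treewidth is 2.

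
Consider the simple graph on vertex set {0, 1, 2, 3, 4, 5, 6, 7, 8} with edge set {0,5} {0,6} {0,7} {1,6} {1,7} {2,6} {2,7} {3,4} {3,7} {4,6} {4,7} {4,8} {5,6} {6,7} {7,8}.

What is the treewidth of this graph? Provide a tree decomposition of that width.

The largest bag has 3 vertices, giving width 2; this decomposition certifies tw(G) ≤ 2. Conversely, {0, 5, 6} is a clique of size 3, and the vertices of any clique must share a bag in every tree decomposition; so some bag has ≥ 3 vertices and tw(G) ≥ 2. Combining the bounds, tw(G) = 2.

Treewidth 2.
One optimal decomposition is:
Bags: B1 = {0, 6, 7}  B2 = {4, 6, 7}  B3 = {3, 4, 7}  B4 = {2, 6, 7}  B5 = {4, 7, 8}  B6 = {0, 5, 6}  B7 = {1, 6, 7}
Tree: B1–B2, B2–B3, B2–B4, B3–B5, B1–B6, B2–B7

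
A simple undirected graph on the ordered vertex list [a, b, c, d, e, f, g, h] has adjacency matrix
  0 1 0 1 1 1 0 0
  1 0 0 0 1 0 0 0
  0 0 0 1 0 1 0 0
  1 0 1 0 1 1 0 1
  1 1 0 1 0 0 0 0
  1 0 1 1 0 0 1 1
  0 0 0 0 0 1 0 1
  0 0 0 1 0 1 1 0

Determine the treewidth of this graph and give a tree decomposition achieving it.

Treewidth 2.
One optimal decomposition is:
Bags: B1 = {a, d, f}  B2 = {d, f, h}  B3 = {f, g, h}  B4 = {c, d, f}  B5 = {a, d, e}  B6 = {a, b, e}
Tree: B1–B2, B2–B3, B2–B4, B1–B5, B5–B6

Each bag holds 3 vertices, so the decomposition has width 2, which upper-bounds the treewidth. On the other hand G contains the 3-clique {a, d, e}. A clique must lie in a single bag of any decomposition, so no decomposition can have width below 2. The upper and lower bounds meet at 2, so that is the treewidth.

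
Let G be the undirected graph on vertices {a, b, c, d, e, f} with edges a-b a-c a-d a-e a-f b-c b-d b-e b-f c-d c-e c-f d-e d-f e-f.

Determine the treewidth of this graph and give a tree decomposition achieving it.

Treewidth 5.
Bags: B1 = {a, b, c, d, e, f}
Tree: (single bag)

With just one bag of size 6, the width is 6 − 1 = 5, so tw(G) ≤ 5. For the lower bound, the 6 vertices {a, b, c, d, e, f} are pairwise adjacent, and any tree decomposition puts a clique entirely inside one bag — forcing width ≥ 5. Combining the bounds, tw(G) = 5.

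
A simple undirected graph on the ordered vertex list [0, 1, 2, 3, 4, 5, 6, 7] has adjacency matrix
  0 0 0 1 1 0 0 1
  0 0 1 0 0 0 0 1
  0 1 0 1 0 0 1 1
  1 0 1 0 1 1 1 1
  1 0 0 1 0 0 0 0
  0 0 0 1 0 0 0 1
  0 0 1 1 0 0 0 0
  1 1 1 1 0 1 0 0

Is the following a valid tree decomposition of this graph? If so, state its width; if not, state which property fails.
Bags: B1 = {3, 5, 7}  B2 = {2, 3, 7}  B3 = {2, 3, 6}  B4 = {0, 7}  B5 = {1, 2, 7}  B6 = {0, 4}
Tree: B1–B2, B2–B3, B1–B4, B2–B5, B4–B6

No — edge (3,0) lies in no bag.

A tree decomposition must satisfy three properties: every vertex lies in some bag; for every edge, both endpoints lie together in some bag; and for every vertex, the bags containing it form a connected subtree. Here edge (3,0) lies in no bag, so the decomposition is invalid.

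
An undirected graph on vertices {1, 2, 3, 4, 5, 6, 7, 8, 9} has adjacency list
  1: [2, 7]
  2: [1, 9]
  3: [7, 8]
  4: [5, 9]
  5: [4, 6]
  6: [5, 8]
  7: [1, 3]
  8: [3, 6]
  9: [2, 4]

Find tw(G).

2

A width-2 tree decomposition is:
Bags: B1 = {1, 2, 9}  B2 = {1, 7, 9}  B3 = {3, 7, 9}  B4 = {3, 8, 9}  B5 = {6, 8, 9}  B6 = {5, 6, 9}  B7 = {4, 5, 9}
Tree: B1–B2, B2–B3, B3–B4, B4–B5, B5–B6, B6–B7
The largest bag has 3 vertices, giving width 2; this decomposition certifies tw(G) ≤ 2. For the lower bound, G contains the cycle 9–2–1–7–3–8–6–5–4–9, so G is not a forest; only forests have treewidth ≤ 1, hence tw(G) ≥ 2. Hence tw(G) = 2 exactly.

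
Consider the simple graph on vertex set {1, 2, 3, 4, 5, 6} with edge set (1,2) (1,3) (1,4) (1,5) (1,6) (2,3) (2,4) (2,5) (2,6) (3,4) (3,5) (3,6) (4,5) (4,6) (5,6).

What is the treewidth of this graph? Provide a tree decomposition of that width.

With just one bag of size 6, the width is 6 − 1 = 5, so tw(G) ≤ 5. For the lower bound, the 6 vertices {1, 2, 3, 4, 5, 6} are pairwise adjacent, and any tree decomposition puts a clique entirely inside one bag — forcing width ≥ 5. The upper and lower bounds meet at 5, so that is the treewidth.

Treewidth 5.
One optimal decomposition is:
Bags: B1 = {1, 2, 3, 4, 5, 6}
Tree: (single bag)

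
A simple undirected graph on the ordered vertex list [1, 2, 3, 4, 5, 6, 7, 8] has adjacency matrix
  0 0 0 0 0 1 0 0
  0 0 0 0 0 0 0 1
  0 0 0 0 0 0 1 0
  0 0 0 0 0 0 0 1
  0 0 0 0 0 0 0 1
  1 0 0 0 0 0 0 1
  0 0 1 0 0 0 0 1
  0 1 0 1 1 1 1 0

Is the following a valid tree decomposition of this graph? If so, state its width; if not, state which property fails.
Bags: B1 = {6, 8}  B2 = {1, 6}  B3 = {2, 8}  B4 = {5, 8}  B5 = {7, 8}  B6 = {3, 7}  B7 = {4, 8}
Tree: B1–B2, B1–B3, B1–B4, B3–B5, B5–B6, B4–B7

Vertex coverage: the bags together contain {1, 2, 3, 4, 5, 6, 7, 8}, the full vertex set. Edge coverage: each edge of G has both endpoints in at least one bag. Running intersection: for every vertex, the bags containing it form a connected subtree. All three properties hold, so this is a valid tree decomposition of width max|bag| − 1 = 1, and hence tw(G) ≤ 1.

Yes; width 1.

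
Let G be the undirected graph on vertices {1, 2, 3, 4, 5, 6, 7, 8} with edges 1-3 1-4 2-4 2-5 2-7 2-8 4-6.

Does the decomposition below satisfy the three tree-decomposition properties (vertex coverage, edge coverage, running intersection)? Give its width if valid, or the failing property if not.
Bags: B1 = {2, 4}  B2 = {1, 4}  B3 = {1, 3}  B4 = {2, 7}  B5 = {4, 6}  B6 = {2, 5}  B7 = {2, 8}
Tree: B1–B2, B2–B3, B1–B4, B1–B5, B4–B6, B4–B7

Every vertex of G appears in some bag (union = {1, 2, 3, 4, 5, 6, 7, 8}); every edge is covered by a bag; and for each vertex v the set of bags containing v is connected in the bag tree. The decomposition is therefore valid. The largest bag has 2 vertices, so the width is 1.

Yes; width 1.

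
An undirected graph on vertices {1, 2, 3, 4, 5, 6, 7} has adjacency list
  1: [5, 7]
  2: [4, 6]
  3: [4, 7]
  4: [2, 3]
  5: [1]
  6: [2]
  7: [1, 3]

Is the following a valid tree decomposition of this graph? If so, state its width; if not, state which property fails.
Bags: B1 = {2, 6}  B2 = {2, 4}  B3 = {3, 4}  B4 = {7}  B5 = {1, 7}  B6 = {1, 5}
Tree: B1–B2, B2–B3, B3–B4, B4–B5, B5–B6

A tree decomposition must satisfy three properties: every vertex lies in some bag; for every edge, both endpoints lie together in some bag; and for every vertex, the bags containing it form a connected subtree. Here edge (3,7) lies in no bag, so the decomposition is invalid.

No — edge (3,7) lies in no bag.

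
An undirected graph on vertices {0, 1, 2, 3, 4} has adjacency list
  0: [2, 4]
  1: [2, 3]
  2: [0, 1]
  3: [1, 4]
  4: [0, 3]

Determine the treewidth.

2

A width-2 tree decomposition is:
Bags: B1 = {0, 2, 4}  B2 = {2, 3, 4}  B3 = {1, 2, 3}
Tree: B1–B2, B2–B3
Each bag holds 3 vertices, so the decomposition has width 2, which upper-bounds the treewidth. The edges 2–0–4–3–1–2 form a cycle, so G is not a tree and its treewidth is at least 2. Combining the bounds, tw(G) = 2.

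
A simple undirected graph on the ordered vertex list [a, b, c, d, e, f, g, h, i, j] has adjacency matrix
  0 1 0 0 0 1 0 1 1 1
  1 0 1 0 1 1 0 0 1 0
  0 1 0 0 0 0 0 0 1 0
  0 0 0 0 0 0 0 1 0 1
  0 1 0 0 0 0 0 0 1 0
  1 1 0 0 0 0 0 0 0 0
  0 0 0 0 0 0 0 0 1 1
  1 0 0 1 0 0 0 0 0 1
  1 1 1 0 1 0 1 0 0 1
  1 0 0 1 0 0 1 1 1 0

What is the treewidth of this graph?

A width-2 tree decomposition is:
Bags: B1 = {a, i, j}  B2 = {a, b, i}  B3 = {a, h, j}  B4 = {b, e, i}  B5 = {g, i, j}  B6 = {b, c, i}  B7 = {d, h, j}  B8 = {a, b, f}
Tree: B1–B2, B1–B3, B2–B4, B1–B5, B4–B6, B3–B7, B2–B8
Every bag has size at most 3, so the width is 3 − 1 = 2 and tw(G) ≤ 2. Conversely, {d, h, j} is a clique of size 3, and the vertices of any clique must share a bag in every tree decomposition; so some bag has ≥ 3 vertices and tw(G) ≥ 2. Combining the bounds, tw(G) = 2.

2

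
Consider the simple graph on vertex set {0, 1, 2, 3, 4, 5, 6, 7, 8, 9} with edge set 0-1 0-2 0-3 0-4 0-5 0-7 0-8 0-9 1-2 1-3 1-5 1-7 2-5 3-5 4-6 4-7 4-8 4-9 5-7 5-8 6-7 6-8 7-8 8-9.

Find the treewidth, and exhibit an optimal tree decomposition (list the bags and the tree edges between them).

Each bag holds 4 vertices, so the decomposition has width 3, which upper-bounds the treewidth. For the lower bound, the 4 vertices {0, 4, 8, 9} are pairwise adjacent, and any tree decomposition puts a clique entirely inside one bag — forcing width ≥ 3. Hence tw(G) = 3 exactly.

Treewidth 3.
One optimal decomposition is:
Bags: B1 = {0, 4, 8, 9}  B2 = {0, 4, 7, 8}  B3 = {4, 6, 7, 8}  B4 = {0, 5, 7, 8}  B5 = {0, 1, 5, 7}  B6 = {0, 1, 2, 5}  B7 = {0, 1, 3, 5}
Tree: B1–B2, B2–B3, B2–B4, B4–B5, B5–B6, B5–B7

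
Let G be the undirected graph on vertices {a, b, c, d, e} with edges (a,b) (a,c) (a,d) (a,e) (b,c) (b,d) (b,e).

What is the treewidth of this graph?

2

A width-2 tree decomposition is:
Bags: B1 = {a, b, d}  B2 = {a, b, c}  B3 = {a, b, e}
Tree: B1–B2, B1–B3
Every bag has size at most 3, so the width is 3 − 1 = 2 and tw(G) ≤ 2. On the other hand G contains the 3-clique {a, b, d}. A clique must lie in a single bag of any decomposition, so no decomposition can have width below 2. The upper and lower bounds meet at 2, so that is the treewidth.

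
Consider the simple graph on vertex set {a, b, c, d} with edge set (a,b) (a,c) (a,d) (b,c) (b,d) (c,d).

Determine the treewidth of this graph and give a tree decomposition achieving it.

Treewidth 3.
One optimal decomposition is:
Bags: B1 = {a, b, c, d}
Tree: (single bag)

A single bag containing all 4 vertices is trivially a valid decomposition of width 3. For the lower bound, the 4 vertices {a, b, c, d} are pairwise adjacent, and any tree decomposition puts a clique entirely inside one bag — forcing width ≥ 3. Combining the bounds, tw(G) = 3.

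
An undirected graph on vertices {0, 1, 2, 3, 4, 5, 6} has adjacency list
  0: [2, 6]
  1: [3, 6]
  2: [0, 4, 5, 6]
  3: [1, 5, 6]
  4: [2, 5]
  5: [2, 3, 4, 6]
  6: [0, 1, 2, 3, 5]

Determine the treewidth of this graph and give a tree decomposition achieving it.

Treewidth 2.
One optimal decomposition is:
Bags: B1 = {2, 5, 6}  B2 = {3, 5, 6}  B3 = {1, 3, 6}  B4 = {2, 4, 5}  B5 = {0, 2, 6}
Tree: B1–B2, B2–B3, B1–B4, B1–B5

The largest bag has 3 vertices, giving width 2; this decomposition certifies tw(G) ≤ 2. Conversely, {2, 4, 5} is a clique of size 3, and the vertices of any clique must share a bag in every tree decomposition; so some bag has ≥ 3 vertices and tw(G) ≥ 2. Hence tw(G) = 2 exactly.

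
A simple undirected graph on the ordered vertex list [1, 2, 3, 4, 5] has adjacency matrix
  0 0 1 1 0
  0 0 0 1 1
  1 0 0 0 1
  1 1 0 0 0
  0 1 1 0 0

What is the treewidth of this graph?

A width-2 tree decomposition is:
Bags: B1 = {1, 3, 5}  B2 = {1, 4, 5}  B3 = {2, 4, 5}
Tree: B1–B2, B2–B3
Each bag holds 3 vertices, so the decomposition has width 2, which upper-bounds the treewidth. The edges 5–3–1–4–2–5 form a cycle, so G is not a tree and its treewidth is at least 2. Hence tw(G) = 2 exactly.

2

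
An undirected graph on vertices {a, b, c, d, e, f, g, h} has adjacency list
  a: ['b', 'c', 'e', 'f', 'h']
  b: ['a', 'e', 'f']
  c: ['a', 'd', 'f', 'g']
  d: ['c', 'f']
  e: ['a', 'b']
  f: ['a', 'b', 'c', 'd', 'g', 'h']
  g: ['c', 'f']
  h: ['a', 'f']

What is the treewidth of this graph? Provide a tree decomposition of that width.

Every bag has size at most 3, so the width is 3 − 1 = 2 and tw(G) ≤ 2. Conversely, {a, b, e} is a clique of size 3, and the vertices of any clique must share a bag in every tree decomposition; so some bag has ≥ 3 vertices and tw(G) ≥ 2. Combining the bounds, tw(G) = 2.

Treewidth 2.
Bags: B1 = {a, b, e}  B2 = {a, b, f}  B3 = {a, f, h}  B4 = {a, c, f}  B5 = {c, d, f}  B6 = {c, f, g}
Tree: B1–B2, B2–B3, B3–B4, B4–B5, B4–B6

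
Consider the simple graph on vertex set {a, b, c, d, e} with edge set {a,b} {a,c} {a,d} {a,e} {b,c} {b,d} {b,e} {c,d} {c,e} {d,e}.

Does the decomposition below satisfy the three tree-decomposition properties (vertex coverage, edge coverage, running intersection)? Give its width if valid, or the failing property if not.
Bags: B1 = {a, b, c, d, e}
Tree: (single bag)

Yes; width 4.

Every vertex of G appears in some bag (union = {a, b, c, d, e}); every edge is covered by a bag; and for each vertex v the set of bags containing v is connected in the bag tree. The decomposition is therefore valid. The largest bag has 5 vertices, so the width is 4.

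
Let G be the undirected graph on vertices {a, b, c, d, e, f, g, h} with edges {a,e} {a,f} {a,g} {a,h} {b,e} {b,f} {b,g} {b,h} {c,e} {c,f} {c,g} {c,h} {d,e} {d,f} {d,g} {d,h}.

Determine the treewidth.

A width-4 tree decomposition is:
Bags: B1 = {a, b, c, d, g}  B2 = {a, b, c, d, h}  B3 = {a, b, c, d, f}  B4 = {a, b, c, d, e}
Tree: B1–B2, B2–B3, B3–B4
Each bag holds 5 vertices, so the decomposition has width 4, which upper-bounds the treewidth. For the lower bound: the 5 vertex sets {a,g}, {b,h}, {d,f}, {c}, {e} are disjoint, each induces a connected subgraph, and every pair is joined by at least one edge of G. Contracting each set to a single vertex therefore yields K_{5} as a minor, and since treewidth is minor-monotone, tw(G) ≥ tw(K_{5}) = 4. Hence tw(G) = 4 exactly.

4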